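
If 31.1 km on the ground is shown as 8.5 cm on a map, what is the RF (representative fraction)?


ground = 31.1 km = 3110000 cm; RF denominator = ground / map = 3110000 / 8.5 ≈ 365882; RF = 1:365882

1:365882


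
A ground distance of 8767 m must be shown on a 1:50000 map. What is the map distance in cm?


map_cm = 8767 * 100 / 50000 = 17.534 cm ≈ 17.53 cm

17.53 cm


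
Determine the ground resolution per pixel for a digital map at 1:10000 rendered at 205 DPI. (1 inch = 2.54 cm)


pixel_cm = 2.54 / 205 ≈ 0.01239 cm
ground = pixel_cm * 10000 / 100 = 2.54 * 10000 / (205 * 100) = 25400 / 20500 ≈ 1.24 m

1.24 m


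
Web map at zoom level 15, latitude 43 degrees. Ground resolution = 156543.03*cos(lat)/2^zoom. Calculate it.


res = 156543.03 * cos(43) / 2^15 = 156543.03 * 0.7313537 / 32768 = 3.49 m/pixel

3.49 m/pixel


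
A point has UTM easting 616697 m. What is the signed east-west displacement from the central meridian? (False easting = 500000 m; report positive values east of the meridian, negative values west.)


displacement = 616697 - 500000 = 116697 m

116697 m


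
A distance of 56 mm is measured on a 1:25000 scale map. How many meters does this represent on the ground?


ground = 56 mm * 25000 / 1000 = 1400.0 m

1400.0 m


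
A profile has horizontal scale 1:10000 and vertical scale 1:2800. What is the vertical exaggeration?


VE = horizontal_scale / vertical_scale = 10000 / 2800 ≈ 3.6

3.6x


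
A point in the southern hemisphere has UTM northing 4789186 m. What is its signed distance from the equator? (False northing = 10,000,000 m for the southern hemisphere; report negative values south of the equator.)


For southern: actual = 4789186 - 10000000 = -5210814 m

-5210814 m


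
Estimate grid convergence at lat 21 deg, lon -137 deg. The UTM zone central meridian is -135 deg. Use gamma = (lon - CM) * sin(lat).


gamma = (-137 - -135) * sin(21) = -2 * 0.358368 = -0.717 degrees

-0.717 degrees


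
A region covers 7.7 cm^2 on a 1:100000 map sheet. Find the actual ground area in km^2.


ground_area = 7.7 * (100000/100)^2 = 7700000.0 m^2 = 7.7 km^2

7.7 km^2


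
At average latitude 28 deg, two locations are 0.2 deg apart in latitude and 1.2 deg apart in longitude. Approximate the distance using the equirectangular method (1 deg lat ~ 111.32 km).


dlat_km = 0.2 * 111.32 = 22.264
dlon_km = 1.2 * 111.32 * cos(28) ≈ 117.948
dist = sqrt(22.264^2 + 117.948^2) ≈ 120.0 km

120.0 km


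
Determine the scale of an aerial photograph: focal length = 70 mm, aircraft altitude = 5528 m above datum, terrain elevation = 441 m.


scale = f / (H - h) = 70 mm / 5087 m = 70 / 5087000 = 1:72671

1:72671


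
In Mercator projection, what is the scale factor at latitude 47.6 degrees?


SF = 1 / cos(47.6) = 1 / 0.674302 = 1.483

1.483


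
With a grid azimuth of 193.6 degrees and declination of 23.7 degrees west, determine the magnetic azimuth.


magnetic azimuth = grid azimuth - declination (east +ve)
mag_az = 193.6 - -23.7 = 217.3 degrees

217.3 degrees


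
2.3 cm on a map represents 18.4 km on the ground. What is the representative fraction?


ground = 18.4 km = 1840000 cm; RF denominator = ground / map = 1840000 / 2.3 = 800000; RF = 1:800000

1:800000


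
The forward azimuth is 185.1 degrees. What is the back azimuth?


back azimuth = (185.1 + 180) mod 360 = 5.1 degrees

5.1 degrees


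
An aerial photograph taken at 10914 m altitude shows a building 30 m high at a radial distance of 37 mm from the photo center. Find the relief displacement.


d = h * r / H = 30 * 37 / 10914 = 0.1 mm

0.1 mm


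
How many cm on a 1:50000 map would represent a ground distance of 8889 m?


map_cm = 8889 * 100 / 50000 = 17.778 cm ≈ 17.78 cm

17.78 cm


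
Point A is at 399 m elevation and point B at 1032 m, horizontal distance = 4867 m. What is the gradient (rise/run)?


gradient = (1032 - 399) / 4867 = 633 / 4867 = 0.1301

0.1301


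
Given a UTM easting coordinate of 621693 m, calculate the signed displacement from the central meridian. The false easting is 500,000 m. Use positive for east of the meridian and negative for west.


displacement = 621693 - 500000 = 121693 m

121693 m


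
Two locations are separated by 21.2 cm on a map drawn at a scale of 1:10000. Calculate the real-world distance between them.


ground = 21.2 cm * 10000 / 100 = 2120.0 m = 2.12 km

2.12 km


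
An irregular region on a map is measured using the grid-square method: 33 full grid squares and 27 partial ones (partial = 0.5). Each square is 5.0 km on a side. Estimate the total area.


effective squares = 33 + 27 * 0.5 = 46.5
area = 46.5 * 25.0 = 1162.5 km^2

1162.5 km^2


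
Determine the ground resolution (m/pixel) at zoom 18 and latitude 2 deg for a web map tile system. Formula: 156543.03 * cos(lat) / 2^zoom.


res = 156543.03 * cos(2) / 2^18 = 156543.03 * 0.99939083 / 262144 = 0.6 m/pixel

0.6 m/pixel


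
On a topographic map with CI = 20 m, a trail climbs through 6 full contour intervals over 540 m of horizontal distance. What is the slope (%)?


elevation change = 6 * 20 = 120 m
slope = 120 / 540 * 100 = 22.2%

22.2%


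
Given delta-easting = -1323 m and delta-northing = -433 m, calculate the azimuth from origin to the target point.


az = atan2(-1323, -433) = -108.1 deg
adjusted to 0-360: 251.9 degrees

251.9 degrees


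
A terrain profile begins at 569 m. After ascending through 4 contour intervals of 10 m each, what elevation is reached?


elevation = 569 + 4 * 10 = 609 m

609 m


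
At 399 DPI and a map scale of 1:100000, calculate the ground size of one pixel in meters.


pixel_cm = 2.54 / 399 ≈ 0.006366 cm
ground = pixel_cm * 100000 / 100 = 2.54 * 100000 / (399 * 100) = 254000 / 39900 ≈ 6.37 m

6.37 m


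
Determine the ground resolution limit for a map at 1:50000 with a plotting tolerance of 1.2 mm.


ground = 1.2 mm * 50000 / 1000 = 60.0 m

60.0 m


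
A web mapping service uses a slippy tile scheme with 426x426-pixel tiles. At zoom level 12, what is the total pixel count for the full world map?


tiles per axis = 2^12 = 4096
total tiles = 4096^2 = 16777216
pixels per axis = 4096 * 426 = 1744896
total pixels = 1744896^2 = 3044662050816

3044662050816 pixels


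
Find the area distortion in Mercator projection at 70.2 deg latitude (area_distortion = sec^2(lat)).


area_distortion = 1/cos^2(70.2) = 8.715

8.715


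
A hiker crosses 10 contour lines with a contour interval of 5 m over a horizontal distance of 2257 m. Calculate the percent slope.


elevation change = 10 * 5 = 50 m
slope = 50 / 2257 * 100 = 2.2%

2.2%


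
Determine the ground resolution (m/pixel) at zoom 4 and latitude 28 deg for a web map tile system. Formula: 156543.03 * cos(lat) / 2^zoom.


res = 156543.03 * cos(28) / 2^4 = 156543.03 * 0.88294759 / 16 = 8638.71 m/pixel

8638.71 m/pixel


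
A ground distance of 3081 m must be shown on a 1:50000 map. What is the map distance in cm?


map_cm = 3081 * 100 / 50000 = 6.162 cm ≈ 6.16 cm

6.16 cm


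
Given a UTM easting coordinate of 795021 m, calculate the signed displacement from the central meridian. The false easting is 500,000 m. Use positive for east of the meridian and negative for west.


displacement = 795021 - 500000 = 295021 m

295021 m


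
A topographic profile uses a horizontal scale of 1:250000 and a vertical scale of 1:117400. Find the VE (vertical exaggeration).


VE = horizontal_scale / vertical_scale = 250000 / 117400 ≈ 2.1

2.1x


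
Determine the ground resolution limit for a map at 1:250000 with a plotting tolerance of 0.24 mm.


ground = 0.24 mm * 250000 / 1000 = 60.0 m

60.0 m


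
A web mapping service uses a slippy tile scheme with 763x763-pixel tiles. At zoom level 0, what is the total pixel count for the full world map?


tiles per axis = 2^0 = 1
total tiles = 1^2 = 1
pixels per axis = 1 * 763 = 763
total pixels = 763^2 = 582169

582169 pixels


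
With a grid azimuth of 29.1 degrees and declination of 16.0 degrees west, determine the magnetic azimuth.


magnetic azimuth = grid azimuth - declination (east +ve)
mag_az = 29.1 - -16.0 = 45.1 degrees

45.1 degrees


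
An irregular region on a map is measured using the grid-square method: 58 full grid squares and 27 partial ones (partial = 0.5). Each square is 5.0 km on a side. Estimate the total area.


effective squares = 58 + 27 * 0.5 = 71.5
area = 71.5 * 25.0 = 1787.5 km^2

1787.5 km^2


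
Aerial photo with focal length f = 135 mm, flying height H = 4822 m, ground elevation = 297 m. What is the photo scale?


scale = f / (H - h) = 135 mm / 4525 m = 135 / 4525000 = 1:33519

1:33519


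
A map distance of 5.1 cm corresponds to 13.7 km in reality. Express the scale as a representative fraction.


ground = 13.7 km = 1370000 cm; RF denominator = ground / map = 1370000 / 5.1 ≈ 268627; RF = 1:268627

1:268627


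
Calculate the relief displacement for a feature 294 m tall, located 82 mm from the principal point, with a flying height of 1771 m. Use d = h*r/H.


d = h * r / H = 294 * 82 / 1771 = 13.61 mm

13.61 mm


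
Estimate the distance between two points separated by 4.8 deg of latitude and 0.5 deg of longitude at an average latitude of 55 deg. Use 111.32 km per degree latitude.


dlat_km = 4.8 * 111.32 = 534.336
dlon_km = 0.5 * 111.32 * cos(55) ≈ 31.925
dist = sqrt(534.336^2 + 31.925^2) ≈ 535.3 km

535.3 km


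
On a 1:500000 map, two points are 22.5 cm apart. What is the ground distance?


ground = 22.5 cm * 500000 / 100 = 112500.0 m = 112.5 km

112.5 km


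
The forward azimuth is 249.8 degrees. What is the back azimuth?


back azimuth = (249.8 + 180) mod 360 = 69.8 degrees

69.8 degrees


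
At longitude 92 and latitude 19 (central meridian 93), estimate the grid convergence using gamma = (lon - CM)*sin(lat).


gamma = (92 - 93) * sin(19) = -1 * 0.325568 = -0.326 degrees

-0.326 degrees


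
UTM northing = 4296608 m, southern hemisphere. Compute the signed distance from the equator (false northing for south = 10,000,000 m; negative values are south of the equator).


For southern: actual = 4296608 - 10000000 = -5703392 m

-5703392 m


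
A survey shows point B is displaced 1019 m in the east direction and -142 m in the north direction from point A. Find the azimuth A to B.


az = atan2(1019, -142) = 97.9 deg
adjusted to 0-360: 97.9 degrees

97.9 degrees


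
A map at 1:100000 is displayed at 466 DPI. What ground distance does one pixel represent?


pixel_cm = 2.54 / 466 ≈ 0.005451 cm
ground = pixel_cm * 100000 / 100 = 2.54 * 100000 / (466 * 100) = 254000 / 46600 ≈ 5.45 m

5.45 m


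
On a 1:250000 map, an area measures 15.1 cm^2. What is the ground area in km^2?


ground_area = 15.1 * (250000/100)^2 = 94375000.0 m^2 = 94.375 km^2

94.375 km^2


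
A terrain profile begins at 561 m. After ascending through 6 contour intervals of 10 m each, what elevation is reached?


elevation = 561 + 6 * 10 = 621 m

621 m


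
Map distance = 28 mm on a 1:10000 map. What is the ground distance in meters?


ground = 28 mm * 10000 / 1000 = 280.0 m

280.0 m


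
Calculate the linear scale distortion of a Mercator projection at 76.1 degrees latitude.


SF = 1 / cos(76.1) = 1 / 0.240228 = 4.163

4.163


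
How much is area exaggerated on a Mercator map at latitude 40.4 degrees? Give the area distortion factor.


area_distortion = 1/cos^2(40.4) = 1.724

1.724


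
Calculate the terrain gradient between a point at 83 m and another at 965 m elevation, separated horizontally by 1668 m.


gradient = (965 - 83) / 1668 = 882 / 1668 = 0.5288

0.5288


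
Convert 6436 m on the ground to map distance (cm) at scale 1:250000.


map_cm = 6436 * 100 / 250000 = 2.5744 cm ≈ 2.57 cm

2.57 cm


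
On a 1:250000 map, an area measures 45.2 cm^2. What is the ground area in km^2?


ground_area = 45.2 * (250000/100)^2 = 282500000.0 m^2 = 282.5 km^2

282.5 km^2


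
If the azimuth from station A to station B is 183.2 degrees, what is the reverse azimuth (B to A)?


back azimuth = (183.2 + 180) mod 360 = 3.2 degrees

3.2 degrees


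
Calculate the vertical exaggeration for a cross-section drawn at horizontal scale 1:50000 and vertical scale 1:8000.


VE = horizontal_scale / vertical_scale = 50000 / 8000 = 6.25

6.25x


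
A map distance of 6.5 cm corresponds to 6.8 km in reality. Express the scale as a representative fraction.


ground = 6.8 km = 680000 cm; RF denominator = ground / map = 680000 / 6.5 ≈ 104615; RF = 1:104615

1:104615


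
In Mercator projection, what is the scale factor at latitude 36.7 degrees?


SF = 1 / cos(36.7) = 1 / 0.801776 = 1.247

1.247


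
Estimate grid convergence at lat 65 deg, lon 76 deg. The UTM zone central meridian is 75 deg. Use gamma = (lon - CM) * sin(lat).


gamma = (76 - 75) * sin(65) = 1 * 0.906308 = 0.906 degrees

0.906 degrees


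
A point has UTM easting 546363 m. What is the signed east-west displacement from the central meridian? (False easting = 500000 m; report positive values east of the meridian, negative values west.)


displacement = 546363 - 500000 = 46363 m

46363 m


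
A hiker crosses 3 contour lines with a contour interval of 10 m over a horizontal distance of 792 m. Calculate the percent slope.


elevation change = 3 * 10 = 30 m
slope = 30 / 792 * 100 = 3.8%

3.8%


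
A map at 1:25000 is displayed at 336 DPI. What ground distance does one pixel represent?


pixel_cm = 2.54 / 336 ≈ 0.00756 cm
ground = pixel_cm * 25000 / 100 = 2.54 * 25000 / (336 * 100) = 63500 / 33600 ≈ 1.89 m

1.89 m


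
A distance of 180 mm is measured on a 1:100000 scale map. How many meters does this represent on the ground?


ground = 180 mm * 100000 / 1000 = 18000.0 m

18000.0 m


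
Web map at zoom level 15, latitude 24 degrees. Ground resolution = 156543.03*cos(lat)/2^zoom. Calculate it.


res = 156543.03 * cos(24) / 2^15 = 156543.03 * 0.91354546 / 32768 = 4.36 m/pixel

4.36 m/pixel


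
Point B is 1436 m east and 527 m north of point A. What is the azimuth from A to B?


az = atan2(1436, 527) = 69.8 deg
adjusted to 0-360: 69.8 degrees

69.8 degrees


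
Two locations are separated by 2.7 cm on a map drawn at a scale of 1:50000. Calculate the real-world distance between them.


ground = 2.7 cm * 50000 / 100 = 1350.0 m = 1.35 km

1.35 km


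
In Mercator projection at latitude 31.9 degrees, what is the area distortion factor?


area_distortion = 1/cos^2(31.9) = 1.387

1.387


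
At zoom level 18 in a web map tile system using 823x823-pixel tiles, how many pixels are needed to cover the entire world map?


tiles per axis = 2^18 = 262144
total tiles = 262144^2 = 68719476736
pixels per axis = 262144 * 823 = 215744512
total pixels = 215744512^2 = 46545694458118144

46545694458118144 pixels


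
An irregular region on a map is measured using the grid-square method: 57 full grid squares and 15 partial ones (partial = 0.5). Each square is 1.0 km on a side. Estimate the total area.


effective squares = 57 + 15 * 0.5 = 64.5
area = 64.5 * 1.0 = 64.5 km^2

64.5 km^2


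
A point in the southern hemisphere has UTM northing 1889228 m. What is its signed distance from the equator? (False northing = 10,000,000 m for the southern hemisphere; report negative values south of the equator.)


For southern: actual = 1889228 - 10000000 = -8110772 m

-8110772 m


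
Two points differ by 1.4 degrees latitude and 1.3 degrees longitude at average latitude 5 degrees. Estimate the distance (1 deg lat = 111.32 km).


dlat_km = 1.4 * 111.32 = 155.848
dlon_km = 1.3 * 111.32 * cos(5) ≈ 144.165
dist = sqrt(155.848^2 + 144.165^2) ≈ 212.3 km

212.3 km


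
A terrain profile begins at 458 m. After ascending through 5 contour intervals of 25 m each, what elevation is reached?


elevation = 458 + 5 * 25 = 583 m

583 m


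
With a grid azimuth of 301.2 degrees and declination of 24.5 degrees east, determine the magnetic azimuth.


magnetic azimuth = grid azimuth - declination (east +ve)
mag_az = 301.2 - 24.5 = 276.7 degrees

276.7 degrees


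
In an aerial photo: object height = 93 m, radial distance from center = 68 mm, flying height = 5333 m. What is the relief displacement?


d = h * r / H = 93 * 68 / 5333 = 1.19 mm

1.19 mm


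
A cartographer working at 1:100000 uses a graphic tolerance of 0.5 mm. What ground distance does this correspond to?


ground = 0.5 mm * 100000 / 1000 = 50.0 m

50.0 m


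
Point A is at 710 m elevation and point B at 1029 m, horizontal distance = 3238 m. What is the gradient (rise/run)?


gradient = (1029 - 710) / 3238 = 319 / 3238 = 0.0985

0.0985


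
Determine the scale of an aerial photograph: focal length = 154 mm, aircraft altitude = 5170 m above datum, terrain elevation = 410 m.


scale = f / (H - h) = 154 mm / 4760 m = 154 / 4760000 = 1:30909

1:30909


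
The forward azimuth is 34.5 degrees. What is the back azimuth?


back azimuth = (34.5 + 180) mod 360 = 214.5 degrees

214.5 degrees


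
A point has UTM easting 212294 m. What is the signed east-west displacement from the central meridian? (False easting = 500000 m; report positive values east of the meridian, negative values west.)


displacement = 212294 - 500000 = -287706 m

-287706 m


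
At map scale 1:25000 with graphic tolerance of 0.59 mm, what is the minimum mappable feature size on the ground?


ground = 0.59 mm * 25000 / 1000 = 14.75 m

14.75 m


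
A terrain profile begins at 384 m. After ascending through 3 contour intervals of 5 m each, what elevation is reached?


elevation = 384 + 3 * 5 = 399 m

399 m


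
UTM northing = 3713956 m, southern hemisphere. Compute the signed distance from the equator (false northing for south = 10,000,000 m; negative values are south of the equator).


For southern: actual = 3713956 - 10000000 = -6286044 m

-6286044 m


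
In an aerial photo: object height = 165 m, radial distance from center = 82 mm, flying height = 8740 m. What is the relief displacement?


d = h * r / H = 165 * 82 / 8740 = 1.55 mm

1.55 mm


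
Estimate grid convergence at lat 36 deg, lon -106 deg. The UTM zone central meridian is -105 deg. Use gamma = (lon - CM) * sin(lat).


gamma = (-106 - -105) * sin(36) = -1 * 0.587785 = -0.588 degrees

-0.588 degrees


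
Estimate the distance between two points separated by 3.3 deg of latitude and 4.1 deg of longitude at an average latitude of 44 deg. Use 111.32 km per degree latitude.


dlat_km = 3.3 * 111.32 = 367.356
dlon_km = 4.1 * 111.32 * cos(44) ≈ 328.315
dist = sqrt(367.356^2 + 328.315^2) ≈ 492.7 km

492.7 km


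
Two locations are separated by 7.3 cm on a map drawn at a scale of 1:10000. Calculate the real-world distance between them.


ground = 7.3 cm * 10000 / 100 = 730.0 m

730.0 m


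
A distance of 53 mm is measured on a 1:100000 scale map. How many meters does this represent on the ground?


ground = 53 mm * 100000 / 1000 = 5300.0 m

5300.0 m


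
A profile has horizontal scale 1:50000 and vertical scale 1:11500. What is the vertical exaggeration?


VE = horizontal_scale / vertical_scale = 50000 / 11500 ≈ 4.3

4.3x


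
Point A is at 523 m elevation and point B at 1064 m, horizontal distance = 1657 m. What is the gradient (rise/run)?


gradient = (1064 - 523) / 1657 = 541 / 1657 = 0.3265

0.3265


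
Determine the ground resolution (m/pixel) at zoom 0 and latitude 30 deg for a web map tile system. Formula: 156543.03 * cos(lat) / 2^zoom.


res = 156543.03 * cos(30) / 2^0 = 156543.03 * 0.8660254 / 1 = 135570.24 m/pixel

135570.24 m/pixel


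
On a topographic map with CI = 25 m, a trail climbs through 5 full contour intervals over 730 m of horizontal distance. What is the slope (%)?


elevation change = 5 * 25 = 125 m
slope = 125 / 730 * 100 = 17.1%

17.1%


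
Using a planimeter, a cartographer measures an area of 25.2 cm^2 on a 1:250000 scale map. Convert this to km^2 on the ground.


ground_area = 25.2 * (250000/100)^2 = 157500000.0 m^2 = 157.5 km^2

157.5 km^2


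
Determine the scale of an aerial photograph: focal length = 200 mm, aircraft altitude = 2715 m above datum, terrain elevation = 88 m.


scale = f / (H - h) = 200 mm / 2627 m = 200 / 2627000 = 1:13135

1:13135


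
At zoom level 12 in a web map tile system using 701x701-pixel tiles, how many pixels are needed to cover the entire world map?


tiles per axis = 2^12 = 4096
total tiles = 4096^2 = 16777216
pixels per axis = 4096 * 701 = 2871296
total pixels = 2871296^2 = 8244340719616

8244340719616 pixels


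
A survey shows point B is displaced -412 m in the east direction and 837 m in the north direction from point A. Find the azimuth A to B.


az = atan2(-412, 837) = -26.2 deg
adjusted to 0-360: 333.8 degrees

333.8 degrees


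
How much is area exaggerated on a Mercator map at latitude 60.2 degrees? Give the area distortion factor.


area_distortion = 1/cos^2(60.2) = 4.049

4.049


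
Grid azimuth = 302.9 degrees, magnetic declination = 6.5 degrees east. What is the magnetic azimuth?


magnetic azimuth = grid azimuth - declination (east +ve)
mag_az = 302.9 - 6.5 = 296.4 degrees

296.4 degrees


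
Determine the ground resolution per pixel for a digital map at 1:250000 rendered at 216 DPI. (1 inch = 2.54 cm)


pixel_cm = 2.54 / 216 ≈ 0.011759 cm
ground = pixel_cm * 250000 / 100 = 2.54 * 250000 / (216 * 100) = 635000 / 21600 ≈ 29.4 m

29.4 m


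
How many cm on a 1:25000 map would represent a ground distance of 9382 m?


map_cm = 9382 * 100 / 25000 = 37.528 cm ≈ 37.53 cm

37.53 cm


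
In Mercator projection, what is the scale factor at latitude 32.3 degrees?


SF = 1 / cos(32.3) = 1 / 0.845262 = 1.183

1.183


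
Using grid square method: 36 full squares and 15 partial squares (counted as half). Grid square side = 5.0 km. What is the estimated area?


effective squares = 36 + 15 * 0.5 = 43.5
area = 43.5 * 25.0 = 1087.5 km^2

1087.5 km^2


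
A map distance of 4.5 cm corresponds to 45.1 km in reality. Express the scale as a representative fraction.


ground = 45.1 km = 4510000 cm; RF denominator = ground / map = 4510000 / 4.5 ≈ 1002222; RF = 1:1002222

1:1002222


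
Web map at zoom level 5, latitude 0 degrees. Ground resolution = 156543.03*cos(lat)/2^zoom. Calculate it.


res = 156543.03 * cos(0) / 2^5 = 156543.03 * 1.0 / 32 = 4891.97 m/pixel

4891.97 m/pixel


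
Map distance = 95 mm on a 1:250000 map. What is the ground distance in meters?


ground = 95 mm * 250000 / 1000 = 23750.0 m

23750.0 m


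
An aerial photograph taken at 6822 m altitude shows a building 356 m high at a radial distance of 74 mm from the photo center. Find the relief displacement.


d = h * r / H = 356 * 74 / 6822 = 3.86 mm

3.86 mm


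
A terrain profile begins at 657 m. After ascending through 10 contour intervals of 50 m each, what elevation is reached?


elevation = 657 + 10 * 50 = 1157 m

1157 m


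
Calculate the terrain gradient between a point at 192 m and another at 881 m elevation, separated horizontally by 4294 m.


gradient = (881 - 192) / 4294 = 689 / 4294 = 0.1605

0.1605


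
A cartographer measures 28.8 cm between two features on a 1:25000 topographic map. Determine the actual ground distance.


ground = 28.8 cm * 25000 / 100 = 7200.0 m = 7.2 km

7.2 km


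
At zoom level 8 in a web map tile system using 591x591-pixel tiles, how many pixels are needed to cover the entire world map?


tiles per axis = 2^8 = 256
total tiles = 256^2 = 65536
pixels per axis = 256 * 591 = 151296
total pixels = 151296^2 = 22890479616

22890479616 pixels


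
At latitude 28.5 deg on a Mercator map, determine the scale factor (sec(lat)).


SF = 1 / cos(28.5) = 1 / 0.878817 = 1.138

1.138


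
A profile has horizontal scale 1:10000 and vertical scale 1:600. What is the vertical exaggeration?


VE = horizontal_scale / vertical_scale = 10000 / 600 ≈ 16.7

16.7x


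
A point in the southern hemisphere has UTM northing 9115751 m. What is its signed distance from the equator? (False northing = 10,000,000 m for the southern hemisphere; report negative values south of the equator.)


For southern: actual = 9115751 - 10000000 = -884249 m

-884249 m


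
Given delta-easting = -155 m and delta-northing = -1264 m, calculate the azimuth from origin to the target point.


az = atan2(-155, -1264) = -173.0 deg
adjusted to 0-360: 187.0 degrees

187.0 degrees


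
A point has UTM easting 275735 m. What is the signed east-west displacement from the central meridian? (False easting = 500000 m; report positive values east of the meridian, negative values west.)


displacement = 275735 - 500000 = -224265 m

-224265 m


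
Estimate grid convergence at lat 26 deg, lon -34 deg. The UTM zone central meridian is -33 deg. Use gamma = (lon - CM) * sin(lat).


gamma = (-34 - -33) * sin(26) = -1 * 0.438371 = -0.438 degrees

-0.438 degrees


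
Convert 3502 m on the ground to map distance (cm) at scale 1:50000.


map_cm = 3502 * 100 / 50000 = 7.004 cm ≈ 7.0 cm

7.0 cm


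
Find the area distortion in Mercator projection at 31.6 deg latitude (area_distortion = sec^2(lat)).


area_distortion = 1/cos^2(31.6) = 1.378

1.378


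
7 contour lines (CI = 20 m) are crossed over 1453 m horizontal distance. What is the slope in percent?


elevation change = 7 * 20 = 140 m
slope = 140 / 1453 * 100 = 9.6%

9.6%


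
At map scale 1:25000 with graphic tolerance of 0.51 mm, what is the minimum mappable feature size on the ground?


ground = 0.51 mm * 25000 / 1000 = 12.75 m

12.75 m


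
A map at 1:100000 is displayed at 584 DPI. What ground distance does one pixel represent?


pixel_cm = 2.54 / 584 ≈ 0.004349 cm
ground = pixel_cm * 100000 / 100 = 2.54 * 100000 / (584 * 100) = 254000 / 58400 ≈ 4.35 m

4.35 m


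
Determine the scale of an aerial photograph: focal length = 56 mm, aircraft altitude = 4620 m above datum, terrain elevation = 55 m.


scale = f / (H - h) = 56 mm / 4565 m = 56 / 4565000 = 1:81518

1:81518


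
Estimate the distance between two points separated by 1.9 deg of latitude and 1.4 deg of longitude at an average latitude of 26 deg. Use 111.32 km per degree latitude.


dlat_km = 1.9 * 111.32 = 211.508
dlon_km = 1.4 * 111.32 * cos(26) ≈ 140.075
dist = sqrt(211.508^2 + 140.075^2) ≈ 253.7 km

253.7 km


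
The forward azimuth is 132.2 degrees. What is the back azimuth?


back azimuth = (132.2 + 180) mod 360 = 312.2 degrees

312.2 degrees


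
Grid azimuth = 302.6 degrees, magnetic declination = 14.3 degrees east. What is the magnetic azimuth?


magnetic azimuth = grid azimuth - declination (east +ve)
mag_az = 302.6 - 14.3 = 288.3 degrees

288.3 degrees


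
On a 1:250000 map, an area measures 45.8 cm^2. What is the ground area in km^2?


ground_area = 45.8 * (250000/100)^2 = 286250000.0 m^2 = 286.25 km^2

286.25 km^2


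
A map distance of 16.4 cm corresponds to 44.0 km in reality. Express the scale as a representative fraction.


ground = 44.0 km = 4400000 cm; RF denominator = ground / map = 4400000 / 16.4 ≈ 268293; RF = 1:268293

1:268293


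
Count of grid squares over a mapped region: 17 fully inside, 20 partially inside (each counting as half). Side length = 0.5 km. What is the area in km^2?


effective squares = 17 + 20 * 0.5 = 27.0
area = 27.0 * 0.25 = 6.75 km^2

6.75 km^2


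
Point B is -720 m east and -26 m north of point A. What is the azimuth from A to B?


az = atan2(-720, -26) = -92.1 deg
adjusted to 0-360: 267.9 degrees

267.9 degrees


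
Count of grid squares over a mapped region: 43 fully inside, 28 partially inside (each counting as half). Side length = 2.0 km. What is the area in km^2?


effective squares = 43 + 28 * 0.5 = 57.0
area = 57.0 * 4.0 = 228.0 km^2

228.0 km^2


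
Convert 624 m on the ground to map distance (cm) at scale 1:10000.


map_cm = 624 * 100 / 10000 = 6.24 cm

6.24 cm


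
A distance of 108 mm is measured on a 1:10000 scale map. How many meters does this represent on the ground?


ground = 108 mm * 10000 / 1000 = 1080.0 m

1080.0 m


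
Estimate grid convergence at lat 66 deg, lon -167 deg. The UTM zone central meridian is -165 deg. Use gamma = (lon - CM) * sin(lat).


gamma = (-167 - -165) * sin(66) = -2 * 0.913545 = -1.827 degrees

-1.827 degrees


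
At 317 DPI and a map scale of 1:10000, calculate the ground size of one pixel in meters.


pixel_cm = 2.54 / 317 ≈ 0.008013 cm
ground = pixel_cm * 10000 / 100 = 2.54 * 10000 / (317 * 100) = 25400 / 31700 ≈ 0.8 m

0.8 m


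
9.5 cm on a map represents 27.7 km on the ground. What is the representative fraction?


ground = 27.7 km = 2770000 cm; RF denominator = ground / map = 2770000 / 9.5 ≈ 291579; RF = 1:291579

1:291579


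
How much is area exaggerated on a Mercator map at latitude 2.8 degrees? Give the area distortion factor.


area_distortion = 1/cos^2(2.8) = 1.002

1.002


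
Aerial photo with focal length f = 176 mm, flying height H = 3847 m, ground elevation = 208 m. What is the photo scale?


scale = f / (H - h) = 176 mm / 3639 m = 176 / 3639000 = 1:20676

1:20676


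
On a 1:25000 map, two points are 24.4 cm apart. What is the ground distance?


ground = 24.4 cm * 25000 / 100 = 6100.0 m = 6.1 km

6.1 km


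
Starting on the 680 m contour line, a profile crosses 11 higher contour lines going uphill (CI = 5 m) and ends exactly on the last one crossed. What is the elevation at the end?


elevation = 680 + 11 * 5 = 735 m

735 m


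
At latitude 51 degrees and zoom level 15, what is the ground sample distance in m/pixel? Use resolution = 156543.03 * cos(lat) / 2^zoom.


res = 156543.03 * cos(51) / 2^15 = 156543.03 * 0.62932039 / 32768 = 3.01 m/pixel

3.01 m/pixel


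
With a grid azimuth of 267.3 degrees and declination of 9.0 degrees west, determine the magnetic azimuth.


magnetic azimuth = grid azimuth - declination (east +ve)
mag_az = 267.3 - -9.0 = 276.3 degrees

276.3 degrees


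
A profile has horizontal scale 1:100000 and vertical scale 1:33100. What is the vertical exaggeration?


VE = horizontal_scale / vertical_scale = 100000 / 33100 ≈ 3.0

3.0x


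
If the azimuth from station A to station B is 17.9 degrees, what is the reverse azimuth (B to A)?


back azimuth = (17.9 + 180) mod 360 = 197.9 degrees

197.9 degrees


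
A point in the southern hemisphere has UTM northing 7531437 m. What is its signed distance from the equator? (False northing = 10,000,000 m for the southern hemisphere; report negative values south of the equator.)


For southern: actual = 7531437 - 10000000 = -2468563 m

-2468563 m


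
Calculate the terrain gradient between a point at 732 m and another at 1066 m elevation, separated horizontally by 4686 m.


gradient = (1066 - 732) / 4686 = 334 / 4686 = 0.0713

0.0713


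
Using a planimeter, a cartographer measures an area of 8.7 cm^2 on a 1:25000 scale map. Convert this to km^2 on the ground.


ground_area = 8.7 * (25000/100)^2 = 543750.0 m^2 = 0.54375 km^2 ≈ 0.544 km^2

0.544 km^2


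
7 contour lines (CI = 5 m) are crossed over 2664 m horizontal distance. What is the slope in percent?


elevation change = 7 * 5 = 35 m
slope = 35 / 2664 * 100 = 1.3%

1.3%


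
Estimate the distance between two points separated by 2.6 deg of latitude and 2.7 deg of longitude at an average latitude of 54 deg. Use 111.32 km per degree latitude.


dlat_km = 2.6 * 111.32 = 289.432
dlon_km = 2.7 * 111.32 * cos(54) ≈ 176.667
dist = sqrt(289.432^2 + 176.667^2) ≈ 339.1 km

339.1 km


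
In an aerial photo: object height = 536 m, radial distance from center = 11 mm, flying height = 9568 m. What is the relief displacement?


d = h * r / H = 536 * 11 / 9568 = 0.62 mm

0.62 mm


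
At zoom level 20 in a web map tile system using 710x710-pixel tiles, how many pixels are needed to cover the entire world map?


tiles per axis = 2^20 = 1048576
total tiles = 1048576^2 = 1099511627776
pixels per axis = 1048576 * 710 = 744488960
total pixels = 744488960^2 = 554263811561881600

554263811561881600 pixels


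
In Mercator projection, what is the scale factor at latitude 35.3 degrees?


SF = 1 / cos(35.3) = 1 / 0.816138 = 1.225

1.225


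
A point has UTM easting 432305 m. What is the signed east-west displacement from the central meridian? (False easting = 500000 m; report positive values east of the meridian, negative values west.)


displacement = 432305 - 500000 = -67695 m

-67695 m


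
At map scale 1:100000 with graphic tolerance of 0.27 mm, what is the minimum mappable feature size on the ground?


ground = 0.27 mm * 100000 / 1000 = 27.0 m

27.0 m


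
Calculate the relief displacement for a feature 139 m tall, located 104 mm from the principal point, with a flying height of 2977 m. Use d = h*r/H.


d = h * r / H = 139 * 104 / 2977 = 4.86 mm

4.86 mm


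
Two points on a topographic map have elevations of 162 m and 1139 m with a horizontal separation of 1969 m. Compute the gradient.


gradient = (1139 - 162) / 1969 = 977 / 1969 = 0.4962

0.4962


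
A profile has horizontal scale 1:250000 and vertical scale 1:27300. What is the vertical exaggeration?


VE = horizontal_scale / vertical_scale = 250000 / 27300 ≈ 9.2

9.2x


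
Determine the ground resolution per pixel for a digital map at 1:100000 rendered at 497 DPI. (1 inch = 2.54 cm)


pixel_cm = 2.54 / 497 ≈ 0.005111 cm
ground = pixel_cm * 100000 / 100 = 2.54 * 100000 / (497 * 100) = 254000 / 49700 ≈ 5.11 m

5.11 m


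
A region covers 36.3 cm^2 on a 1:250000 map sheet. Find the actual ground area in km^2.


ground_area = 36.3 * (250000/100)^2 = 226875000.0 m^2 = 226.875 km^2

226.875 km^2


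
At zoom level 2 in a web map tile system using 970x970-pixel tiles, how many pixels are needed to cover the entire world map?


tiles per axis = 2^2 = 4
total tiles = 4^2 = 16
pixels per axis = 4 * 970 = 3880
total pixels = 3880^2 = 15054400

15054400 pixels


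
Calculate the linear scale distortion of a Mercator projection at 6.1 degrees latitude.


SF = 1 / cos(6.1) = 1 / 0.994338 = 1.006

1.006


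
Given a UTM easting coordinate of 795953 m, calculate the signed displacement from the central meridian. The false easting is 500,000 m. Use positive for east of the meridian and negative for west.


displacement = 795953 - 500000 = 295953 m

295953 m


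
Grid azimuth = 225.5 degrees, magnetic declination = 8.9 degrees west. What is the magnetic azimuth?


magnetic azimuth = grid azimuth - declination (east +ve)
mag_az = 225.5 - -8.9 = 234.4 degrees

234.4 degrees


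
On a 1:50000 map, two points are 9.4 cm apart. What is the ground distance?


ground = 9.4 cm * 50000 / 100 = 4700.0 m = 4.7 km

4.7 km


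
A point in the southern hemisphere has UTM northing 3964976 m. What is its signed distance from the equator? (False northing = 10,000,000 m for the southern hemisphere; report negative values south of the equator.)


For southern: actual = 3964976 - 10000000 = -6035024 m

-6035024 m


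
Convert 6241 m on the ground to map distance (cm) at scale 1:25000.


map_cm = 6241 * 100 / 25000 = 24.964 cm ≈ 24.96 cm

24.96 cm


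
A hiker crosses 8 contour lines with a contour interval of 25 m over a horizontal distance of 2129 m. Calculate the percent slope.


elevation change = 8 * 25 = 200 m
slope = 200 / 2129 * 100 = 9.4%

9.4%


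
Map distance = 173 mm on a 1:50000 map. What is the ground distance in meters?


ground = 173 mm * 50000 / 1000 = 8650.0 m

8650.0 m


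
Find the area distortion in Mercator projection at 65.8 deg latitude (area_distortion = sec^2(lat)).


area_distortion = 1/cos^2(65.8) = 5.951

5.951


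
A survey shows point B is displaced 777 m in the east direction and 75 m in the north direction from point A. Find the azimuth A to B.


az = atan2(777, 75) = 84.5 deg
adjusted to 0-360: 84.5 degrees

84.5 degrees


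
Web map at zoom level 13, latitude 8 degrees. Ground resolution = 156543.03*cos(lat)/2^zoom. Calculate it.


res = 156543.03 * cos(8) / 2^13 = 156543.03 * 0.99026807 / 8192 = 18.92 m/pixel

18.92 m/pixel


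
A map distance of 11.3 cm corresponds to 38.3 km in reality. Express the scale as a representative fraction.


ground = 38.3 km = 3830000 cm; RF denominator = ground / map = 3830000 / 11.3 ≈ 338938; RF = 1:338938

1:338938


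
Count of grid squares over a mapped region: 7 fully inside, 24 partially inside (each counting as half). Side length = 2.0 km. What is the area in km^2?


effective squares = 7 + 24 * 0.5 = 19.0
area = 19.0 * 4.0 = 76.0 km^2

76.0 km^2


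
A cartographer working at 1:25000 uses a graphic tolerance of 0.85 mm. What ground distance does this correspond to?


ground = 0.85 mm * 25000 / 1000 = 21.25 m

21.25 m


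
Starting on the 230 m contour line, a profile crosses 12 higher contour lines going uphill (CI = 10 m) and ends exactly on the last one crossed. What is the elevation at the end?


elevation = 230 + 12 * 10 = 350 m

350 m


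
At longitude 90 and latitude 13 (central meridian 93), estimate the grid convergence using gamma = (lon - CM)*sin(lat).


gamma = (90 - 93) * sin(13) = -3 * 0.224951 = -0.675 degrees

-0.675 degrees


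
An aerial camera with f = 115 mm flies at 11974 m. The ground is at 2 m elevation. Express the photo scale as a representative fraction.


scale = f / (H - h) = 115 mm / 11972 m = 115 / 11972000 = 1:104104

1:104104


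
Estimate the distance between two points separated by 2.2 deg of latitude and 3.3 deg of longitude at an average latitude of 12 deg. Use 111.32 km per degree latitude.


dlat_km = 2.2 * 111.32 = 244.904
dlon_km = 3.3 * 111.32 * cos(12) ≈ 359.328
dist = sqrt(244.904^2 + 359.328^2) ≈ 434.9 km

434.9 km


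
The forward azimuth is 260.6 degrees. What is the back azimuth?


back azimuth = (260.6 + 180) mod 360 = 80.6 degrees

80.6 degrees


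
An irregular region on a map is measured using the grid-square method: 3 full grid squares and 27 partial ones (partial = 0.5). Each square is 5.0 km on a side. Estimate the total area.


effective squares = 3 + 27 * 0.5 = 16.5
area = 16.5 * 25.0 = 412.5 km^2

412.5 km^2


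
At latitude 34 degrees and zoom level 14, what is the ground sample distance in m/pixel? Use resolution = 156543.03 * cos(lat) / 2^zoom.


res = 156543.03 * cos(34) / 2^14 = 156543.03 * 0.82903757 / 16384 = 7.92 m/pixel

7.92 m/pixel


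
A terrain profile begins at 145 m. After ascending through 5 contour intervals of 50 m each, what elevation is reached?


elevation = 145 + 5 * 50 = 395 m

395 m


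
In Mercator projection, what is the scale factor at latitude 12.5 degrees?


SF = 1 / cos(12.5) = 1 / 0.976296 = 1.024

1.024


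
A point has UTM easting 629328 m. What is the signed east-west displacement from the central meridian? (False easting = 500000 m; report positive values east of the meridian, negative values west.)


displacement = 629328 - 500000 = 129328 m

129328 m


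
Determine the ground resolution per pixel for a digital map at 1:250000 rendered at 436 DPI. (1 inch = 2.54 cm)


pixel_cm = 2.54 / 436 ≈ 0.005826 cm
ground = pixel_cm * 250000 / 100 = 2.54 * 250000 / (436 * 100) = 635000 / 43600 ≈ 14.56 m

14.56 m


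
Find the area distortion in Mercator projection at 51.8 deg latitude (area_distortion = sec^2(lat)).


area_distortion = 1/cos^2(51.8) = 2.615

2.615
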